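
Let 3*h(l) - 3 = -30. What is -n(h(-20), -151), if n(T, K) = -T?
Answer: -9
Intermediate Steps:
h(l) = -9 (h(l) = 1 + (⅓)*(-30) = 1 - 10 = -9)
-n(h(-20), -151) = -(-1)*(-9) = -1*9 = -9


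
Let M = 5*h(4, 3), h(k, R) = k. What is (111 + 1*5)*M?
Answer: 2320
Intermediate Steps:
M = 20 (M = 5*4 = 20)
(111 + 1*5)*M = (111 + 1*5)*20 = (111 + 5)*20 = 116*20 = 2320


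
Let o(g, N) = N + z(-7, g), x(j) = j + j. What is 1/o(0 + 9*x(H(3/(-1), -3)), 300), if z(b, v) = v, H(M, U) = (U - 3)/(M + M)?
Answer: 1/318 ≈ 0.0031447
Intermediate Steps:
H(M, U) = (-3 + U)/(2*M) (H(M, U) = (-3 + U)/((2*M)) = (-3 + U)*(1/(2*M)) = (-3 + U)/(2*M))
x(j) = 2*j
o(g, N) = N + g
1/o(0 + 9*x(H(3/(-1), -3)), 300) = 1/(300 + (0 + 9*(2*((-3 - 3)/(2*((3/(-1)))))))) = 1/(300 + (0 + 9*(2*((1/2)*(-6)/(3*(-1)))))) = 1/(300 + (0 + 9*(2*((1/2)*(-6)/(-3))))) = 1/(300 + (0 + 9*(2*((1/2)*(-1/3)*(-6))))) = 1/(300 + (0 + 9*(2*1))) = 1/(300 + (0 + 9*2)) = 1/(300 + (0 + 18)) = 1/(300 + 18) = 1/318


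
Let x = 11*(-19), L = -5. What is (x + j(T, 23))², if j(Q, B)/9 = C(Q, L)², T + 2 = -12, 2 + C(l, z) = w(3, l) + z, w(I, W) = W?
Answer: 14137600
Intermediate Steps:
C(l, z) = -2 + l + z (C(l, z) = -2 + (l + z) = -2 + l + z)
T = -14 (T = -2 - 12 = -14)
j(Q, B) = 9*(-7 + Q)² (j(Q, B) = 9*(-2 + Q - 5)² = 9*(-7 + Q)²)
x = -209
(x + j(T, 23))² = (-209 + 9*(-7 - 14)²)² = (-209 + 9*(-21)²)² = (-209 + 9*441)² = (-209 + 3969)² = 3760² = 14137600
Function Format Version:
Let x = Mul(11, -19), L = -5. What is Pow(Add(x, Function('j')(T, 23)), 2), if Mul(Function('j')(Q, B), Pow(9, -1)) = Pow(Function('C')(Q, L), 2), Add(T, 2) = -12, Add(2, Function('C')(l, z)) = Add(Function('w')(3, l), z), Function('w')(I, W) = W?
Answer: 14137600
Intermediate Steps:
Function('C')(l, z) = Add(-2, l, z) (Function('C')(l, z) = Add(-2, Add(l, z)) = Add(-2, l, z))
T = -14 (T = Add(-2, -12) = -14)
Function('j')(Q, B) = Mul(9, Pow(Add(-7, Q), 2)) (Function('j')(Q, B) = Mul(9, Pow(Add(-2, Q, -5), 2)) = Mul(9, Pow(Add(-7, Q), 2)))
x = -209
Pow(Add(x, Function('j')(T, 23)), 2) = Pow(Add(-209, Mul(9, Pow(Add(-7, -14), 2))), 2) = Pow(Add(-209, Mul(9, Pow(-21, 2))), 2) = Pow(Add(-209, Mul(9, 441)), 2) = Pow(Add(-209, 3969), 2) = Pow(3760, 2) = 14137600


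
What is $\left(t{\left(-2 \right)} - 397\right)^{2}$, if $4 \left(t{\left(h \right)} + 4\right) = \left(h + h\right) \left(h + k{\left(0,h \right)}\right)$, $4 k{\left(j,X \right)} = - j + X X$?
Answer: $160000$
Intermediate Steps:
$k{\left(j,X \right)} = - \frac{j}{4} + \frac{X^{2}}{4}$ ($k{\left(j,X \right)} = \frac{- j + X X}{4} = \frac{- j + X^{2}}{4} = \frac{X^{2} - j}{4} = - \frac{j}{4} + \frac{X^{2}}{4}$)
$t{\left(h \right)} = -4 + \frac{h \left(h + \frac{h^{2}}{4}\right)}{2}$ ($t{\left(h \right)} = -4 + \frac{\left(h + h\right) \left(h + \left(\left(- \frac{1}{4}\right) 0 + \frac{h^{2}}{4}\right)\right)}{4} = -4 + \frac{2 h \left(h + \left(0 + \frac{h^{2}}{4}\right)\right)}{4} = -4 + \frac{2 h \left(h + \frac{h^{2}}{4}\right)}{4} = -4 + \frac{h \left(h + \frac{h^{2}}{4}\right)}{2}$)
$\left(t{\left(-2 \right)} - 397\right)^{2} = \left(\left(-4 + \frac{\left(-2\right)^{2}}{2} + \frac{\left(-2\right)^{3}}{8}\right) - 397\right)^{2} = \left(\left(-4 + \frac{1}{2} \cdot 4 + \frac{1}{8} \left(-8\right)\right) - 397\right)^{2} = \left(\left(-4 + 2 - 1\right) - 397\right)^{2} = \left(-3 - 397\right)^{2} = \left(-400\right)^{2} = 160000$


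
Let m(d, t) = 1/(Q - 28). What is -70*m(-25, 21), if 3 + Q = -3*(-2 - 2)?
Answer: 70/19 ≈ 3.6842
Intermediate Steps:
Q = 9 (Q = -3 - 3*(-2 - 2) = -3 - 3*(-4) = -3 + 12 = 9)
m(d, t) = -1/19 (m(d, t) = 1/(9 - 28) = 1/(-19) = -1/19)
-70*m(-25, 21) = -70*(-1/19) = 70/19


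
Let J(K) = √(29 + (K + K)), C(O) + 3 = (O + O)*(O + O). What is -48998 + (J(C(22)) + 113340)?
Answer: 64342 + √3895 ≈ 64404.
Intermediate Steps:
C(O) = -3 + 4*O² (C(O) = -3 + (O + O)*(O + O) = -3 + (2*O)*(2*O) = -3 + 4*O²)
J(K) = √(29 + 2*K)
-48998 + (J(C(22)) + 113340) = -48998 + (√(29 + 2*(-3 + 4*22²)) + 113340) = -48998 + (√(29 + 2*(-3 + 4*484)) + 113340) = -48998 + (√(29 + 2*(-3 + 1936)) + 113340) = -48998 + (√(29 + 2*1933) + 113340) = -48998 + (√(29 + 3866) + 113340) = -48998 + (√3895 + 113340) = -48998 + (113340 + √3895) = 64342 + √3895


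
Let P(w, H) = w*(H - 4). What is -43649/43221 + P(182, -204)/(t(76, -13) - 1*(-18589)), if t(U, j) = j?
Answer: -50979125/16726527 ≈ -3.0478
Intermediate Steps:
P(w, H) = w*(-4 + H)
-43649/43221 + P(182, -204)/(t(76, -13) - 1*(-18589)) = -43649/43221 + (182*(-4 - 204))/(-13 - 1*(-18589)) = -43649*1/43221 + (182*(-208))/(-13 + 18589) = -43649/43221 - 37856/18576 = -43649/43221 - 37856*1/18576 = -43649/43221 - 2366/1161 = -50979125/16726527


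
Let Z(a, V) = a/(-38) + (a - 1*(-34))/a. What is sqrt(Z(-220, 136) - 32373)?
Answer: I*sqrt(141379519270)/2090 ≈ 179.91*I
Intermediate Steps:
Z(a, V) = -a/38 + (34 + a)/a (Z(a, V) = a*(-1/38) + (a + 34)/a = -a/38 + (34 + a)/a)
sqrt(Z(-220, 136) - 32373) = sqrt((1 + 34/(-220) - 1/38*(-220)) - 32373) = sqrt((1 + 34*(-1/220) + 110/19) - 32373) = sqrt((1 - 17/110 + 110/19) - 32373) = sqrt(13867/2090 - 32373) = sqrt(-67645703/2090) = I*sqrt(141379519270)/2090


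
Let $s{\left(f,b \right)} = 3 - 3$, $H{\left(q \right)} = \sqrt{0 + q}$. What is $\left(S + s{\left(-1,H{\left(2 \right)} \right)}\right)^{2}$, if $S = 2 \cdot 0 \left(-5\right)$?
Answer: $0$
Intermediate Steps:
$H{\left(q \right)} = \sqrt{q}$
$S = 0$ ($S = 0 \left(-5\right) = 0$)
$s{\left(f,b \right)} = 0$
$\left(S + s{\left(-1,H{\left(2 \right)} \right)}\right)^{2} = \left(0 + 0\right)^{2} = 0^{2} = 0$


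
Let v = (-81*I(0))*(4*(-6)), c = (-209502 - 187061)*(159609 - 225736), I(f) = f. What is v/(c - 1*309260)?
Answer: 0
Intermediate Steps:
c = 26223521501 (c = -396563*(-66127) = 26223521501)
v = 0 (v = (-81*0)*(4*(-6)) = 0*(-24) = 0)
v/(c - 1*309260) = 0/(26223521501 - 1*309260) = 0/(26223521501 - 309260) = 0/26223212241 = 0*(1/26223212241) = 0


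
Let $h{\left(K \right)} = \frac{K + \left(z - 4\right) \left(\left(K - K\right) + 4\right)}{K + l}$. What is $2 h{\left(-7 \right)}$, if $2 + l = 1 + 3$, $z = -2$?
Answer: $\frac{62}{5} \approx 12.4$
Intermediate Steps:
$l = 2$ ($l = -2 + \left(1 + 3\right) = -2 + 4 = 2$)
$h{\left(K \right)} = \frac{-24 + K}{2 + K}$ ($h{\left(K \right)} = \frac{K + \left(-2 - 4\right) \left(\left(K - K\right) + 4\right)}{K + 2} = \frac{K - 6 \left(0 + 4\right)}{2 + K} = \frac{K - 24}{2 + K} = \frac{-24 + K}{2 + K}$)
$2 h{\left(-7 \right)} = 2 \frac{-24 - 7}{2 - 7} = 2 \frac{1}{-5} \left(-31\right) = 2 \left(\left(- \frac{1}{5}\right) \left(-31\right)\right) = 2 \cdot \frac{31}{5} = \frac{62}{5}$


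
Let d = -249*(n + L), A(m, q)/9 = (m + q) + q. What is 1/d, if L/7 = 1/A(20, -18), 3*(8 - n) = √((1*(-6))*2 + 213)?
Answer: -54960/70377443 - 2304*√201/70377443 ≈ -0.0012451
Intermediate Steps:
A(m, q) = 9*m + 18*q (A(m, q) = 9*((m + q) + q) = 9*(m + 2*q) = 9*m + 18*q)
n = 8 - √201/3 (n = 8 - √((1*(-6))*2 + 213)/3 = 8 - √(-6*2 + 213)/3 = 8 - √(-12 + 213)/3 = 8 - √201/3 ≈ 3.2742)
L = -7/144 (L = 7/(9*20 + 18*(-18)) = 7/(180 - 324) = 7/(-144) = 7*(-1/144) = -7/144 ≈ -0.048611)
d = -95035/48 + 83*√201 (d = -249*((8 - √201/3) - 7/144) = -249*(1145/144 - √201/3) = -95035/48 + 83*√201 ≈ -803.17)
1/d = 1/(-95035/48 + 83*√201)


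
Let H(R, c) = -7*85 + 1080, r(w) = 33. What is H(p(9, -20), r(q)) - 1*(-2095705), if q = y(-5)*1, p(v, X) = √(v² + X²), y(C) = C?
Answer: 2096190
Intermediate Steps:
p(v, X) = √(X² + v²)
q = -5 (q = -5*1 = -5)
H(R, c) = 485 (H(R, c) = -595 + 1080 = 485)
H(p(9, -20), r(q)) - 1*(-2095705) = 485 - 1*(-2095705) = 485 + 2095705 = 2096190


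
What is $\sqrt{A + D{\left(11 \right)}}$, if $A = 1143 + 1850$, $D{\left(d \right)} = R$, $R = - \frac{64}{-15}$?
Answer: $\frac{\sqrt{674385}}{15} \approx 54.747$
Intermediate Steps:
$R = \frac{64}{15}$ ($R = \left(-64\right) \left(- \frac{1}{15}\right) = \frac{64}{15} \approx 4.2667$)
$D{\left(d \right)} = \frac{64}{15}$
$A = 2993$
$\sqrt{A + D{\left(11 \right)}} = \sqrt{2993 + \frac{64}{15}} = \sqrt{\frac{44959}{15}} = \frac{\sqrt{674385}}{15}$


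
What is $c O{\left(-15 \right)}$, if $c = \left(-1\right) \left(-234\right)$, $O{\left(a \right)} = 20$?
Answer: $4680$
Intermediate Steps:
$c = 234$
$c O{\left(-15 \right)} = 234 \cdot 20 = 4680$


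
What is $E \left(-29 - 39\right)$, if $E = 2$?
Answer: $-136$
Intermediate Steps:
$E \left(-29 - 39\right) = 2 \left(-29 - 39\right) = 2 \left(-68\right) = -136$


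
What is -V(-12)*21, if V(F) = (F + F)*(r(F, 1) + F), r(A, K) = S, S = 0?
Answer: -6048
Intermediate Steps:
r(A, K) = 0
V(F) = 2*F**2 (V(F) = (F + F)*(0 + F) = (2*F)*F = 2*F**2)
-V(-12)*21 = -2*(-12)**2*21 = -2*144*21 = -1*288*21 = -288*21 = -6048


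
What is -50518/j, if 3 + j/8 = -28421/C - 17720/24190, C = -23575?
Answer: 2702567275/1081488 ≈ 2498.9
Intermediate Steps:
j = -28118688/1390925 (j = -24 + 8*(-28421/(-23575) - 17720/24190) = -24 + 8*(-28421*(-1/23575) - 17720*1/24190) = -24 + 8*(28421/23575 - 1772/2419) = -24 + 8*(657939/1390925) = -24 + 5263512/1390925 = -28118688/1390925 ≈ -20.216)
-50518/j = -50518/(-28118688/1390925) = -50518*(-1390925/28118688) = 2702567275/1081488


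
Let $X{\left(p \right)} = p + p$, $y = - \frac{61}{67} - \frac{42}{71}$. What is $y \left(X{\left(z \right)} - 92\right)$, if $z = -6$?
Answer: $\frac{743080}{4757} \approx 156.21$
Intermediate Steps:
$y = - \frac{7145}{4757}$ ($y = \left(-61\right) \frac{1}{67} - \frac{42}{71} = - \frac{61}{67} - \frac{42}{71} = - \frac{7145}{4757} \approx -1.502$)
$X{\left(p \right)} = 2 p$
$y \left(X{\left(z \right)} - 92\right) = - \frac{7145 \left(2 \left(-6\right) - 92\right)}{4757} = - \frac{7145 \left(-12 - 92\right)}{4757} = \left(- \frac{7145}{4757}\right) \left(-104\right) = \frac{743080}{4757}$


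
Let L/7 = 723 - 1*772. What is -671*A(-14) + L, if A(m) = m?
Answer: 9051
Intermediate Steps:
L = -343 (L = 7*(723 - 1*772) = 7*(723 - 772) = 7*(-49) = -343)
-671*A(-14) + L = -671*(-14) - 343 = 9394 - 343 = 9051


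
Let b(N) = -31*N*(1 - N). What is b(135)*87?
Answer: 48788730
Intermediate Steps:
b(N) = -31*N*(1 - N)
b(135)*87 = (31*135*(-1 + 135))*87 = (31*135*134)*87 = 560790*87 = 48788730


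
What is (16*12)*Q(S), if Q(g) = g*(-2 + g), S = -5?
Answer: 6720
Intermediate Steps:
(16*12)*Q(S) = (16*12)*(-5*(-2 - 5)) = 192*(-5*(-7)) = 192*35 = 6720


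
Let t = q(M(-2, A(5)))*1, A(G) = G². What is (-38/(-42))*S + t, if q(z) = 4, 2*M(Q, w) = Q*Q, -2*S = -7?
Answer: 43/6 ≈ 7.1667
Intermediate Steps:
S = 7/2 (S = -½*(-7) = 7/2 ≈ 3.5000)
M(Q, w) = Q²/2 (M(Q, w) = (Q*Q)/2 = Q²/2)
t = 4 (t = 4*1 = 4)
(-38/(-42))*S + t = -38/(-42)*(7/2) + 4 = -38*(-1/42)*(7/2) + 4 = (19/21)*(7/2) + 4 = 19/6 + 4 = 43/6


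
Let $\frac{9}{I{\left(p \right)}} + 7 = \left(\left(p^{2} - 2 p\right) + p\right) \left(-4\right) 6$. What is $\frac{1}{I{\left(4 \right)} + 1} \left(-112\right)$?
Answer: $- \frac{16520}{143} \approx -115.52$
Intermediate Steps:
$I{\left(p \right)} = \frac{9}{-7 - 24 p^{2} + 24 p}$ ($I{\left(p \right)} = \frac{9}{-7 + \left(\left(p^{2} - 2 p\right) + p\right) \left(-4\right) 6} = \frac{9}{-7 + \left(p^{2} - p\right) \left(-4\right) 6} = \frac{9}{-7 + \left(- 4 p^{2} + 4 p\right) 6} = \frac{9}{-7 - \left(- 24 p + 24 p^{2}\right)} = \frac{9}{-7 - 24 p^{2} + 24 p}$)
$\frac{1}{I{\left(4 \right)} + 1} \left(-112\right) = \frac{1}{- \frac{9}{7 - 96 + 24 \cdot 4^{2}} + 1} \left(-112\right) = \frac{1}{- \frac{9}{7 - 96 + 24 \cdot 16} + 1} \left(-112\right) = \frac{1}{- \frac{9}{7 - 96 + 384} + 1} \left(-112\right) = \frac{1}{- \frac{9}{295} + 1} \left(-112\right) = \frac{1}{\frac{286}{295}} \left(-112\right) = \frac{295}{286} \left(-112\right) = - \frac{16520}{143}$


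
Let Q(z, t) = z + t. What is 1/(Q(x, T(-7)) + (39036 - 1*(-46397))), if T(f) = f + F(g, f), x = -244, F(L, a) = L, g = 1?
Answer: 1/85183 ≈ 1.1739e-5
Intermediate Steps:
T(f) = 1 + f (T(f) = f + 1 = 1 + f)
Q(z, t) = t + z
1/(Q(x, T(-7)) + (39036 - 1*(-46397))) = 1/(((1 - 7) - 244) + (39036 - 1*(-46397))) = 1/((-6 - 244) + (39036 + 46397)) = 1/(-250 + 85433) = 1/85183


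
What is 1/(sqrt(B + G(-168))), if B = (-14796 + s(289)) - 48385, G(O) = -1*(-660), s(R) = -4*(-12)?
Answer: -I*sqrt(62473)/62473 ≈ -0.0040009*I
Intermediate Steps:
s(R) = 48
G(O) = 660
B = -63133 (B = (-14796 + 48) - 48385 = -14748 - 48385 = -63133)
1/(sqrt(B + G(-168))) = 1/(sqrt(-63133 + 660)) = 1/(sqrt(-62473)) = 1/(I*sqrt(62473)) = -I*sqrt(62473)/62473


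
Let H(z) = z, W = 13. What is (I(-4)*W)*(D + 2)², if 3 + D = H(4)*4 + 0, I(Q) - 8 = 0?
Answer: 23400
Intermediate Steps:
I(Q) = 8 (I(Q) = 8 + 0 = 8)
D = 13 (D = -3 + (4*4 + 0) = -3 + (16 + 0) = -3 + 16 = 13)
(I(-4)*W)*(D + 2)² = (8*13)*(13 + 2)² = 104*15² = 104*225 = 23400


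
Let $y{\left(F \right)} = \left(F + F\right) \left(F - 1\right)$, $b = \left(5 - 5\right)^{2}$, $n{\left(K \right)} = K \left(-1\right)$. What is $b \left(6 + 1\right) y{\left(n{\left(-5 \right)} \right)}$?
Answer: $0$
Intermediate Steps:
$n{\left(K \right)} = - K$
$b = 0$ ($b = 0^{2} = 0$)
$y{\left(F \right)} = 2 F \left(-1 + F\right)$
$b \left(6 + 1\right) y{\left(n{\left(-5 \right)} \right)} = 0 \left(6 + 1\right) 2 \left(\left(-1\right) \left(-5\right)\right) \left(-1 - -5\right) = 0 \cdot 7 \cdot 2 \cdot 5 \left(-1 + 5\right) = 0 \cdot 2 \cdot 5 \cdot 4 = 0 \cdot 40 = 0$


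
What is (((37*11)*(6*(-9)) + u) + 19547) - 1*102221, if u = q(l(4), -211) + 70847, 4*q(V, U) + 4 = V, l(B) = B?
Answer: -33805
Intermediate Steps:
q(V, U) = -1 + V/4
u = 70847 (u = (-1 + (1/4)*4) + 70847 = (-1 + 1) + 70847 = 0 + 70847 = 70847)
(((37*11)*(6*(-9)) + u) + 19547) - 1*102221 = (((37*11)*(6*(-9)) + 70847) + 19547) - 1*102221 = ((407*(-54) + 70847) + 19547) - 102221 = ((-21978 + 70847) + 19547) - 102221 = (48869 + 19547) - 102221 = 68416 - 102221 = -33805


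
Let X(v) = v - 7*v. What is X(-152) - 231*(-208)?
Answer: 48960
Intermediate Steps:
X(v) = -6*v
X(-152) - 231*(-208) = -6*(-152) - 231*(-208) = 912 + 48048 = 48960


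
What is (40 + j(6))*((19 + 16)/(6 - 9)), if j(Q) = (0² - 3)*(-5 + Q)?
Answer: -1295/3 ≈ -431.67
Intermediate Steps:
j(Q) = 15 - 3*Q (j(Q) = (0 - 3)*(-5 + Q) = -3*(-5 + Q) = 15 - 3*Q)
(40 + j(6))*((19 + 16)/(6 - 9)) = (40 + (15 - 3*6))*((19 + 16)/(6 - 9)) = (40 + (15 - 18))*(35/(-3)) = (40 - 3)*(35*(-⅓)) = 37*(-35/3) = -1295/3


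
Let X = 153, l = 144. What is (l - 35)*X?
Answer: 16677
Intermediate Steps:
(l - 35)*X = (144 - 35)*153 = 109*153 = 16677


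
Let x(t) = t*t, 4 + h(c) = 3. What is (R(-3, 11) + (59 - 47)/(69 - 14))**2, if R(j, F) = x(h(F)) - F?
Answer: 289444/3025 ≈ 95.684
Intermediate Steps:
h(c) = -1 (h(c) = -4 + 3 = -1)
x(t) = t**2
R(j, F) = 1 - F (R(j, F) = (-1)**2 - F = 1 - F)
(R(-3, 11) + (59 - 47)/(69 - 14))**2 = ((1 - 1*11) + (59 - 47)/(69 - 14))**2 = ((1 - 11) + 12/55)**2 = (-10 + 12*(1/55))**2 = (-10 + 12/55)**2 = (-538/55)**2 = 289444/3025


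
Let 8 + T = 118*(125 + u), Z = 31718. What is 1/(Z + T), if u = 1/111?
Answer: 111/5157178 ≈ 2.1523e-5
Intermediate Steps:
u = 1/111 ≈ 0.0090090
T = 1636480/111 (T = -8 + 118*(125 + 1/111) = -8 + 118*(13876/111) = -8 + 1637368/111 = 1636480/111 ≈ 14743.)
1/(Z + T) = 1/(31718 + 1636480/111) = 1/(5157178/111) = 111/5157178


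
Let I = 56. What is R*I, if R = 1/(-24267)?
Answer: -56/24267 ≈ -0.0023077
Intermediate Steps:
R = -1/24267 ≈ -4.1208e-5
R*I = -1/24267*56 = -56/24267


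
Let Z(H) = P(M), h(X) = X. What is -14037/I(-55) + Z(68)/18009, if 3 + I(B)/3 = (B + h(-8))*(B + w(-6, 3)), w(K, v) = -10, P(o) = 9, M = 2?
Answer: -1039843/909788 ≈ -1.1430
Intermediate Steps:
I(B) = -9 + 3*(-10 + B)*(-8 + B) (I(B) = -9 + 3*((B - 8)*(B - 10)) = -9 + 3*((-8 + B)*(-10 + B)) = -9 + 3*((-10 + B)*(-8 + B)) = -9 + 3*(-10 + B)*(-8 + B))
Z(H) = 9
-14037/I(-55) + Z(68)/18009 = -14037/(231 - 54*(-55) + 3*(-55)²) + 9/18009 = -14037/(231 + 2970 + 3*3025) + 9*(1/18009) = -14037/(231 + 2970 + 9075) + 1/2001 = -14037/12276 + 1/2001 = -14037*1/12276 + 1/2001 = -4679/4092 + 1/2001 = -1039843/909788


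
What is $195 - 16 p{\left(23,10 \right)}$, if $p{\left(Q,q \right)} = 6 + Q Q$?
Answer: $-8365$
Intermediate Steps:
$p{\left(Q,q \right)} = 6 + Q^{2}$
$195 - 16 p{\left(23,10 \right)} = 195 - 16 \left(6 + 23^{2}\right) = 195 - 16 \left(6 + 529\right) = 195 - 8560 = -8365$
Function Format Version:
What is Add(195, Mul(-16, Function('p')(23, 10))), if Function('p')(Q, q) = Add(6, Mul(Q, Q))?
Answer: -8365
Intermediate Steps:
Function('p')(Q, q) = Add(6, Pow(Q, 2))
Add(195, Mul(-16, Function('p')(23, 10))) = Add(195, Mul(-16, Add(6, Pow(23, 2)))) = Add(195, Mul(-16, Add(6, 529))) = Add(195, Mul(-16, 535)) = Add(195, -8560) = -8365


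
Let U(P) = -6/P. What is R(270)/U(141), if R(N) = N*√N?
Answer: -19035*√30 ≈ -1.0426e+5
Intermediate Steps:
R(N) = N^(3/2)
R(270)/U(141) = 270^(3/2)/((-6/141)) = (810*√30)/((-6*1/141)) = (810*√30)/(-2/47) = (810*√30)*(-47/2) = -19035*√30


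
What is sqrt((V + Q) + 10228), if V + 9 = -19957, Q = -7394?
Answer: 2*I*sqrt(4283) ≈ 130.89*I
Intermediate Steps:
V = -19966 (V = -9 - 19957 = -19966)
sqrt((V + Q) + 10228) = sqrt((-19966 - 7394) + 10228) = sqrt(-27360 + 10228) = sqrt(-17132) = 2*I*sqrt(4283)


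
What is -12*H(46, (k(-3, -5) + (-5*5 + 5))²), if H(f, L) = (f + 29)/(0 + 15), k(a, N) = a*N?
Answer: -60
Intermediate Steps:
k(a, N) = N*a
H(f, L) = 29/15 + f/15 (H(f, L) = (29 + f)/15 = (29 + f)*(1/15) = 29/15 + f/15)
-12*H(46, (k(-3, -5) + (-5*5 + 5))²) = -12*(29/15 + (1/15)*46) = -12*(29/15 + 46/15) = -12*5 = -60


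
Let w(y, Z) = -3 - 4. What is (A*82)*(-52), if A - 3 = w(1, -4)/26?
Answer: -11644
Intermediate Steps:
w(y, Z) = -7
A = 71/26 (A = 3 - 7/26 = 71/26 ≈ 2.7308)
(A*82)*(-52) = ((71/26)*82)*(-52) = (2911/13)*(-52) = -11644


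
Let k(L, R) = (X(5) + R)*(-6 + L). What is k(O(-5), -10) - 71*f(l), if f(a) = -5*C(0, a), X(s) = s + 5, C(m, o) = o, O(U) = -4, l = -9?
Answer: -3195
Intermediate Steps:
X(s) = 5 + s
f(a) = -5*a
k(L, R) = (-6 + L)*(10 + R) (k(L, R) = ((5 + 5) + R)*(-6 + L) = (10 + R)*(-6 + L) = (-6 + L)*(10 + R))
k(O(-5), -10) - 71*f(l) = (-60 - 6*(-10) + 10*(-4) - 4*(-10)) - (-355)*(-9) = (-60 + 60 - 40 + 40) - 71*45 = 0 - 3195 = -3195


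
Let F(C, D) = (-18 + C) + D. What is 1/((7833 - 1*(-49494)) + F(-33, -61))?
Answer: 1/57215 ≈ 1.7478e-5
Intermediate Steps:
F(C, D) = -18 + C + D
1/((7833 - 1*(-49494)) + F(-33, -61)) = 1/((7833 - 1*(-49494)) + (-18 - 33 - 61)) = 1/((7833 + 49494) - 112) = 1/(57327 - 112) = 1/57215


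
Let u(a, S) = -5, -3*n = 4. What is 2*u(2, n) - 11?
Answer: -21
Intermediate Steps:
n = -4/3 (n = -1/3*4 = -4/3 ≈ -1.3333)
2*u(2, n) - 11 = 2*(-5) - 11 = -10 - 11 = -21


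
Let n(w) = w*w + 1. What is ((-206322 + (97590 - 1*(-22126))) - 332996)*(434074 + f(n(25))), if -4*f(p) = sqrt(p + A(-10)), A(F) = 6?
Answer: -182138318548 + 209801*sqrt(158) ≈ -1.8214e+11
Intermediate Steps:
n(w) = 1 + w**2 (n(w) = w**2 + 1 = 1 + w**2)
f(p) = -sqrt(6 + p)/4 (f(p) = -sqrt(p + 6)/4 = -sqrt(6 + p)/4)
((-206322 + (97590 - 1*(-22126))) - 332996)*(434074 + f(n(25))) = ((-206322 + (97590 - 1*(-22126))) - 332996)*(434074 - sqrt(6 + (1 + 25**2))/4) = ((-206322 + (97590 + 22126)) - 332996)*(434074 - sqrt(6 + (1 + 625))/4) = ((-206322 + 119716) - 332996)*(434074 - sqrt(6 + 626)/4) = (-86606 - 332996)*(434074 - sqrt(158)/2) = -419602*(434074 - sqrt(158)/2) = -182138318548 + 209801*sqrt(158)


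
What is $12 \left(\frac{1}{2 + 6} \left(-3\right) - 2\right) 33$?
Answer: $- \frac{1881}{2} \approx -940.5$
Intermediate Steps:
$12 \left(\frac{1}{2 + 6} \left(-3\right) - 2\right) 33 = 12 \left(\frac{1}{8} \left(-3\right) - 2\right) 33 = 12 \left(- \frac{3}{8} - 2\right) 33 = 12 \left(- \frac{19}{8}\right) 33 = \left(- \frac{57}{2}\right) 33 = - \frac{1881}{2}$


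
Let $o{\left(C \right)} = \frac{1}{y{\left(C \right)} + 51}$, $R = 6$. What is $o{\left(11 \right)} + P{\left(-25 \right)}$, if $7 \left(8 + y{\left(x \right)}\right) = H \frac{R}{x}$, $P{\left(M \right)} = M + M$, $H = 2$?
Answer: $- \frac{166073}{3323} \approx -49.977$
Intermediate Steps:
$P{\left(M \right)} = 2 M$
$y{\left(x \right)} = -8 + \frac{12}{7 x}$ ($y{\left(x \right)} = -8 + \frac{2 \frac{6}{x}}{7} = -8 + \frac{12 \frac{1}{x}}{7} = -8 + \frac{12}{7 x}$)
$o{\left(C \right)} = \frac{1}{43 + \frac{12}{7 C}}$ ($o{\left(C \right)} = \frac{1}{\left(-8 + \frac{12}{7 C}\right) + 51} = \frac{1}{43 + \frac{12}{7 C}}$)
$o{\left(11 \right)} + P{\left(-25 \right)} = 7 \cdot 11 \frac{1}{12 + 301 \cdot 11} + 2 \left(-25\right) = 7 \cdot 11 \frac{1}{12 + 3311} - 50 = 7 \cdot 11 \cdot \frac{1}{3323} - 50 = \frac{77}{3323} - 50 = - \frac{166073}{3323}$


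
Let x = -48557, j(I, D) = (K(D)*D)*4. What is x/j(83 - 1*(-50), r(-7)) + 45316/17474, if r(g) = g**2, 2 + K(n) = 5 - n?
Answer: 628527037/78772792 ≈ 7.9790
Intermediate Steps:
K(n) = 3 - n (K(n) = -2 + (5 - n) = 3 - n)
j(I, D) = 4*D*(3 - D) (j(I, D) = ((3 - D)*D)*4 = (D*(3 - D))*4 = 4*D*(3 - D))
x/j(83 - 1*(-50), r(-7)) + 45316/17474 = -48557*1/(196*(3 - 1*(-7)**2)) + 45316/17474 = -48557*1/(196*(3 - 1*49)) + 45316*(1/17474) = -48557*1/(196*(3 - 49)) + 22658/8737 = -48557/(4*49*(-46)) + 22658/8737 = -48557/(-9016) + 22658/8737 = -48557*(-1/9016) + 22658/8737 = 48557/9016 + 22658/8737 = 628527037/78772792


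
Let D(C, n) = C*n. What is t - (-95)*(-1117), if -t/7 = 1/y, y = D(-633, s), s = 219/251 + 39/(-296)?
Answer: -3696744182753/34837155 ≈ -1.0612e+5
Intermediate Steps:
s = 55035/74296 (s = 219*(1/251) + 39*(-1/296) = 219/251 - 39/296 = 55035/74296 ≈ 0.74075)
y = -34837155/74296 (y = -633*55035/74296 = -34837155/74296 ≈ -468.90)
t = 520072/34837155 (t = -7/(-34837155/74296) = -7*(-74296/34837155) = 520072/34837155 ≈ 0.014929)
t - (-95)*(-1117) = 520072/34837155 - (-95)*(-1117) = 520072/34837155 - 1*106115 = 520072/34837155 - 106115 = -3696744182753/34837155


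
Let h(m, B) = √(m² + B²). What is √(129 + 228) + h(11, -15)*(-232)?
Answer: √357 - 232*√346 ≈ -4296.6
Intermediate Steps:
h(m, B) = √(B² + m²)
√(129 + 228) + h(11, -15)*(-232) = √(129 + 228) + √((-15)² + 11²)*(-232) = √357 + √(225 + 121)*(-232) = √357 + √346*(-232) = √357 - 232*√346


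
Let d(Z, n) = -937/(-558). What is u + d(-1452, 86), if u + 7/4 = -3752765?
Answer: -4188085819/1116 ≈ -3.7528e+6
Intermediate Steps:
u = -15011067/4 (u = -7/4 - 3752765 = -15011067/4 ≈ -3.7528e+6)
d(Z, n) = 937/558 (d(Z, n) = -937*(-1/558) = 937/558)
u + d(-1452, 86) = -15011067/4 + 937/558 = -4188085819/1116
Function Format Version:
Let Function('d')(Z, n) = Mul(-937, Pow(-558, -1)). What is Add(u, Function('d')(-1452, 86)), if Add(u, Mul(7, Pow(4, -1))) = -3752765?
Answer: Rational(-4188085819, 1116) ≈ -3.7528e+6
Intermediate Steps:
u = Rational(-15011067, 4) (u = Add(Rational(-7, 4), -3752765) = Rational(-15011067, 4) ≈ -3.7528e+6)
Function('d')(Z, n) = Rational(937, 558) (Function('d')(Z, n) = Mul(-937, Rational(-1, 558)) = Rational(937, 558))
Add(u, Function('d')(-1452, 86)) = Add(Rational(-15011067, 4), Rational(937, 558)) = Rational(-4188085819, 1116)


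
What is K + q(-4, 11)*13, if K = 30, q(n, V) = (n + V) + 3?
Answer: 160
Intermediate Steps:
q(n, V) = 3 + V + n (q(n, V) = (V + n) + 3 = 3 + V + n)
K + q(-4, 11)*13 = 30 + (3 + 11 - 4)*13 = 30 + 10*13 = 30 + 130 = 160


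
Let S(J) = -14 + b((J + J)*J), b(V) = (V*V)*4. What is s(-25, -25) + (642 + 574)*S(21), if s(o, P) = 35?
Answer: 3783805347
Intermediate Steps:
b(V) = 4*V**2 (b(V) = V**2*4 = 4*V**2)
S(J) = -14 + 16*J**4 (S(J) = -14 + 4*((J + J)*J)**2 = -14 + 4*((2*J)*J)**2 = -14 + 4*(2*J**2)**2 = -14 + 4*(4*J**4) = -14 + 16*J**4)
s(-25, -25) + (642 + 574)*S(21) = 35 + (642 + 574)*(-14 + 16*21**4) = 35 + 1216*(-14 + 16*194481) = 35 + 1216*(-14 + 3111696) = 35 + 1216*3111682 = 35 + 3783805312 = 3783805347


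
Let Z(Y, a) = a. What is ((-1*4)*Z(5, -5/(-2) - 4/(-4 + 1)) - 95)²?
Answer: 109561/9 ≈ 12173.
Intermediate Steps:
((-1*4)*Z(5, -5/(-2) - 4/(-4 + 1)) - 95)² = ((-1*4)*(-5/(-2) - 4/(-4 + 1)) - 95)² = (-4*(-5*(-½) - 4/(-3)) - 95)² = (-4*(5/2 - 4*(-⅓)) - 95)² = (-4*(5/2 + 4/3) - 95)² = (-4*23/6 - 95)² = (-46/3 - 95)² = (-331/3)² = 109561/9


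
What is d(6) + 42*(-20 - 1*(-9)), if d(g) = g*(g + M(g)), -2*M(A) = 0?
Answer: -426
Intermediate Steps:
M(A) = 0 (M(A) = -½*0 = 0)
d(g) = g² (d(g) = g*(g + 0) = g*g = g²)
d(6) + 42*(-20 - 1*(-9)) = 6² + 42*(-20 - 1*(-9)) = 36 + 42*(-20 + 9) = 36 + 42*(-11) = 36 - 462 = -426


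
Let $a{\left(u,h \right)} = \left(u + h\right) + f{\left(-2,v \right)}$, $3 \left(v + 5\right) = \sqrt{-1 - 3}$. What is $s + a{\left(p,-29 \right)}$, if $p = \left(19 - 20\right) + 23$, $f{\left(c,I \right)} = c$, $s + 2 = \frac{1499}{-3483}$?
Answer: $- \frac{39812}{3483} \approx -11.43$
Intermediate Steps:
$v = -5 + \frac{2 i}{3}$ ($v = -5 + \frac{\sqrt{-1 - 3}}{3} = -5 + \frac{\sqrt{-4}}{3} = -5 + \frac{2 i}{3} \approx -5.0 + 0.66667 i$)
$s = - \frac{8465}{3483}$ ($s = -2 + \frac{1499}{-3483} = -2 + 1499 \left(- \frac{1}{3483}\right) = -2 - \frac{1499}{3483} = - \frac{8465}{3483} \approx -2.4304$)
$p = 22$ ($p = -1 + 23 = 22$)
$a{\left(u,h \right)} = -2 + h + u$ ($a{\left(u,h \right)} = \left(u + h\right) - 2 = \left(h + u\right) - 2 = -2 + h + u$)
$s + a{\left(p,-29 \right)} = - \frac{8465}{3483} - 9 = - \frac{39812}{3483}$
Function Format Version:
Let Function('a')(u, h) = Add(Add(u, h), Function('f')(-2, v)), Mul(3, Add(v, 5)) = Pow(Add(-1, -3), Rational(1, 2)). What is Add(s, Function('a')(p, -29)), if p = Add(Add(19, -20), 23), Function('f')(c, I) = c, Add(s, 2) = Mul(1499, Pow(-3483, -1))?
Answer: Rational(-39812, 3483) ≈ -11.430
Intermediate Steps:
v = Add(-5, Mul(Rational(2, 3), I)) (v = Add(-5, Mul(Rational(1, 3), Pow(Add(-1, -3), Rational(1, 2)))) = Add(-5, Mul(Rational(1, 3), Pow(-4, Rational(1, 2)))) = Add(-5, Mul(Rational(1, 3), Mul(2, I))) = Add(-5, Mul(Rational(2, 3), I)) ≈ Add(-5.0000, Mul(0.66667, I)))
s = Rational(-8465, 3483) (s = Add(-2, Mul(1499, Pow(-3483, -1))) = Add(-2, Mul(1499, Rational(-1, 3483))) = Add(-2, Rational(-1499, 3483)) = Rational(-8465, 3483) ≈ -2.4304)
p = 22 (p = Add(-1, 23) = 22)
Function('a')(u, h) = Add(-2, h, u) (Function('a')(u, h) = Add(Add(u, h), -2) = Add(Add(h, u), -2) = Add(-2, h, u))
Add(s, Function('a')(p, -29)) = Add(Rational(-8465, 3483), Add(-2, -29, 22)) = Add(Rational(-8465, 3483), -9) = Rational(-39812, 3483)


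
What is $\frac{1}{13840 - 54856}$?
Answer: $- \frac{1}{41016} \approx -2.4381 \cdot 10^{-5}$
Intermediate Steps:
$\frac{1}{13840 - 54856} = \frac{1}{-41016} = - \frac{1}{41016}$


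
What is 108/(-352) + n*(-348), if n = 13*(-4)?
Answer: 1592421/88 ≈ 18096.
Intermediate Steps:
n = -52
108/(-352) + n*(-348) = 108/(-352) - 52*(-348) = 108*(-1/352) + 18096 = -27/88 + 18096 = 1592421/88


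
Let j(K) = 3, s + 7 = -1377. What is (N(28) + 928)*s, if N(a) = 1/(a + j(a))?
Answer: -39816296/31 ≈ -1.2844e+6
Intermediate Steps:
s = -1384 (s = -7 - 1377 = -1384)
N(a) = 1/(3 + a) (N(a) = 1/(a + 3) = 1/(3 + a))
(N(28) + 928)*s = (1/(3 + 28) + 928)*(-1384) = (1/31 + 928)*(-1384) = (28769/31)*(-1384) = -39816296/31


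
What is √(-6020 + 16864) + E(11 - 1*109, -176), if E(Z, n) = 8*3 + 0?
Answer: 24 + 2*√2711 ≈ 128.13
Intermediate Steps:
E(Z, n) = 24 (E(Z, n) = 24 + 0 = 24)
√(-6020 + 16864) + E(11 - 1*109, -176) = √(-6020 + 16864) + 24 = √10844 + 24 = 2*√2711 + 24 = 24 + 2*√2711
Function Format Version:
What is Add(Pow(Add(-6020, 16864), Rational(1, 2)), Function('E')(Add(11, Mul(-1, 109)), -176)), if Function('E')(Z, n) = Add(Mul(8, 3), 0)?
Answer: Add(24, Mul(2, Pow(2711, Rational(1, 2)))) ≈ 128.13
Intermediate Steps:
Function('E')(Z, n) = 24 (Function('E')(Z, n) = Add(24, 0) = 24)
Add(Pow(Add(-6020, 16864), Rational(1, 2)), Function('E')(Add(11, Mul(-1, 109)), -176)) = Add(Pow(Add(-6020, 16864), Rational(1, 2)), 24) = Add(Pow(10844, Rational(1, 2)), 24) = Add(Mul(2, Pow(2711, Rational(1, 2))), 24) = Add(24, Mul(2, Pow(2711, Rational(1, 2))))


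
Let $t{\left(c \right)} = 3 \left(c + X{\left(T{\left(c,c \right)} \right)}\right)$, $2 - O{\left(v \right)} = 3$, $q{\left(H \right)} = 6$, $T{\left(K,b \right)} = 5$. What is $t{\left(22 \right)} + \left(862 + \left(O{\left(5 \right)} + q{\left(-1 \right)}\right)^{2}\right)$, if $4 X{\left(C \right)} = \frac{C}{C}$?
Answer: $\frac{3815}{4} \approx 953.75$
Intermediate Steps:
$X{\left(C \right)} = \frac{1}{4}$ ($X{\left(C \right)} = \frac{C \frac{1}{C}}{4} = \frac{1}{4} \cdot 1 = \frac{1}{4}$)
$O{\left(v \right)} = -1$ ($O{\left(v \right)} = 2 - 3 = -1$)
$t{\left(c \right)} = \frac{3}{4} + 3 c$ ($t{\left(c \right)} = 3 \left(c + \frac{1}{4}\right) = 3 \left(\frac{1}{4} + c\right) = \frac{3}{4} + 3 c$)
$t{\left(22 \right)} + \left(862 + \left(O{\left(5 \right)} + q{\left(-1 \right)}\right)^{2}\right) = \left(\frac{3}{4} + 3 \cdot 22\right) + \left(862 + \left(-1 + 6\right)^{2}\right) = \left(\frac{3}{4} + 66\right) + \left(862 + 5^{2}\right) = \frac{267}{4} + \left(862 + 25\right) = \frac{267}{4} + 887 = \frac{3815}{4}$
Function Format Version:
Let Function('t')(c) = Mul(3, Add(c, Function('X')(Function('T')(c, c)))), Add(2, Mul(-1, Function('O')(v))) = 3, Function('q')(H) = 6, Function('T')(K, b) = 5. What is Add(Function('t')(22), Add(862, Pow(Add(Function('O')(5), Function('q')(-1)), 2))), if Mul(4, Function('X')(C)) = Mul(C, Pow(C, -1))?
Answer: Rational(3815, 4) ≈ 953.75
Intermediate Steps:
Function('X')(C) = Rational(1, 4) (Function('X')(C) = Mul(Rational(1, 4), Mul(C, Pow(C, -1))) = Mul(Rational(1, 4), 1) = Rational(1, 4))
Function('O')(v) = -1 (Function('O')(v) = Add(2, Mul(-1, 3)) = Add(2, -3) = -1)
Function('t')(c) = Add(Rational(3, 4), Mul(3, c)) (Function('t')(c) = Mul(3, Add(c, Rational(1, 4))) = Mul(3, Add(Rational(1, 4), c)) = Add(Rational(3, 4), Mul(3, c)))
Add(Function('t')(22), Add(862, Pow(Add(Function('O')(5), Function('q')(-1)), 2))) = Add(Add(Rational(3, 4), Mul(3, 22)), Add(862, Pow(Add(-1, 6), 2))) = Add(Add(Rational(3, 4), 66), Add(862, Pow(5, 2))) = Add(Rational(267, 4), Add(862, 25)) = Add(Rational(267, 4), 887) = Rational(3815, 4)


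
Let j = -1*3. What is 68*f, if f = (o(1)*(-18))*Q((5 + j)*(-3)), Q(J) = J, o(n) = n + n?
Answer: 14688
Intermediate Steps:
j = -3
o(n) = 2*n
f = 216 (f = ((2*1)*(-18))*((5 - 3)*(-3)) = (2*(-18))*(2*(-3)) = -36*(-6) = 216)
68*f = 68*216 = 14688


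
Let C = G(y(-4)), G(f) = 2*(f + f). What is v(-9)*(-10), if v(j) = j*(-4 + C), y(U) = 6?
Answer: 1800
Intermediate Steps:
G(f) = 4*f (G(f) = 2*(2*f) = 4*f)
C = 24 (C = 4*6 = 24)
v(j) = 20*j (v(j) = j*(-4 + 24) = j*20 = 20*j)
v(-9)*(-10) = (20*(-9))*(-10) = -180*(-10) = 1800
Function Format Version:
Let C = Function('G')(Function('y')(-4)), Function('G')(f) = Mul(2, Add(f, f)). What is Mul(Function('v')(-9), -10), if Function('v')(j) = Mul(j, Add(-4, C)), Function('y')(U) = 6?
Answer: 1800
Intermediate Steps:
Function('G')(f) = Mul(4, f) (Function('G')(f) = Mul(2, Mul(2, f)) = Mul(4, f))
C = 24 (C = Mul(4, 6) = 24)
Function('v')(j) = Mul(20, j) (Function('v')(j) = Mul(j, Add(-4, 24)) = Mul(j, 20) = Mul(20, j))
Mul(Function('v')(-9), -10) = Mul(Mul(20, -9), -10) = Mul(-180, -10) = 1800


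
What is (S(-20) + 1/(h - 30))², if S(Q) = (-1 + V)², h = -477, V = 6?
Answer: 160630276/257049 ≈ 624.90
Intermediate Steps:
S(Q) = 25 (S(Q) = (-1 + 6)² = 5² = 25)
(S(-20) + 1/(h - 30))² = (25 + 1/(-477 - 30))² = (25 + 1/(-507))² = (25 - 1/507)² = (12674/507)² = 160630276/257049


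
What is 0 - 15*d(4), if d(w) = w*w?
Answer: -240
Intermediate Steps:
d(w) = w²
0 - 15*d(4) = 0 - 15*4² = 0 - 15*16 = 0 - 240 = -240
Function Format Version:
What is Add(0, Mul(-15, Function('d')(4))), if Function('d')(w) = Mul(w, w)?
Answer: -240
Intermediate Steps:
Function('d')(w) = Pow(w, 2)
Add(0, Mul(-15, Function('d')(4))) = Add(0, Mul(-15, Pow(4, 2))) = Add(0, Mul(-15, 16)) = Add(0, -240) = -240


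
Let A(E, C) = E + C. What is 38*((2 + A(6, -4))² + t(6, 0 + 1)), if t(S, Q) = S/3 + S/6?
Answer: 722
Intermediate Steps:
t(S, Q) = S/2 (t(S, Q) = S*(⅓) + S*(⅙) = S/3 + S/6 = S/2)
A(E, C) = C + E
38*((2 + A(6, -4))² + t(6, 0 + 1)) = 38*((2 + (-4 + 6))² + (½)*6) = 38*((2 + 2)² + 3) = 38*(4² + 3) = 38*(16 + 3) = 38*19 = 722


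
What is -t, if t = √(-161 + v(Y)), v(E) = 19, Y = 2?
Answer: -I*√142 ≈ -11.916*I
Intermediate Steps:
t = I*√142 (t = √(-161 + 19) = √(-142) = I*√142 ≈ 11.916*I)
-t = -I*√142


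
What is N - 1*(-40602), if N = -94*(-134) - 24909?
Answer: 28289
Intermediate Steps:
N = -12313 (N = 12596 - 24909 = -12313)
N - 1*(-40602) = -12313 - 1*(-40602) = -12313 + 40602 = 28289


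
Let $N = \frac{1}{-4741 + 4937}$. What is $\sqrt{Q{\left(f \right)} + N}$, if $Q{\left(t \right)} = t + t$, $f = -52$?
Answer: $\frac{i \sqrt{20383}}{14} \approx 10.198 i$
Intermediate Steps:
$N = \frac{1}{196} \approx 0.005102$
$Q{\left(t \right)} = 2 t$
$\sqrt{Q{\left(f \right)} + N} = \sqrt{2 \left(-52\right) + \frac{1}{196}} = \sqrt{-104 + \frac{1}{196}} = \sqrt{- \frac{20383}{196}} = \frac{i \sqrt{20383}}{14}$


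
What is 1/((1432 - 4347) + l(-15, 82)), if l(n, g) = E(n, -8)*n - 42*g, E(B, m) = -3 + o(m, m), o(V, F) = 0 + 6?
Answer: -1/6404 ≈ -0.00015615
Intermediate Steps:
o(V, F) = 6
E(B, m) = 3 (E(B, m) = -3 + 6 = 3)
l(n, g) = -42*g + 3*n (l(n, g) = 3*n - 42*g = -42*g + 3*n)
1/((1432 - 4347) + l(-15, 82)) = 1/((1432 - 4347) + (-42*82 + 3*(-15))) = 1/(-2915 + (-3444 - 45)) = 1/(-2915 - 3489) = 1/(-6404) = -1/6404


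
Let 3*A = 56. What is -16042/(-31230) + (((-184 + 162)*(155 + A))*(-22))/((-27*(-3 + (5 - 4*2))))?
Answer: 218968837/421605 ≈ 519.37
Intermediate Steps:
A = 56/3 (A = (1/3)*56 = 56/3 ≈ 18.667)
-16042/(-31230) + (((-184 + 162)*(155 + A))*(-22))/((-27*(-3 + (5 - 4*2)))) = -16042/(-31230) + (((-184 + 162)*(155 + 56/3))*(-22))/((-27*(-3 + (5 - 4*2)))) = -16042*(-1/31230) + (-22*521/3*(-22))/((-27*(-3 + (5 - 8)))) = 8021/15615 + (-11462/3*(-22))/((-27*(-3 - 3))) = 8021/15615 + 252164/(3*((-27*(-6)))) = 8021/15615 + (252164/3)/162 = 8021/15615 + (252164/3)*(1/162) = 8021/15615 + 126082/243 = 218968837/421605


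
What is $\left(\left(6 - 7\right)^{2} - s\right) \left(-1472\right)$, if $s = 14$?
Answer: $19136$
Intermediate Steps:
$\left(\left(6 - 7\right)^{2} - s\right) \left(-1472\right) = \left(\left(6 - 7\right)^{2} - 14\right) \left(-1472\right) = \left(\left(-1\right)^{2} - 14\right) \left(-1472\right) = \left(1 - 14\right) \left(-1472\right) = \left(-13\right) \left(-1472\right) = 19136$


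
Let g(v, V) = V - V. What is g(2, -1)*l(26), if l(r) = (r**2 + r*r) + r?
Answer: 0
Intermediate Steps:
g(v, V) = 0
l(r) = r + 2*r**2 (l(r) = (r**2 + r**2) + r = 2*r**2 + r = r + 2*r**2)
g(2, -1)*l(26) = 0*(26*(1 + 2*26)) = 0*(26*(1 + 52)) = 0*(26*53) = 0*1378 = 0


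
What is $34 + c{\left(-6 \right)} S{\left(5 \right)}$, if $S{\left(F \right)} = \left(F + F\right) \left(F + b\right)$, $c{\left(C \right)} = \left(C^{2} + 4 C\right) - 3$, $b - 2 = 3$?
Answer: $934$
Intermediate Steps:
$b = 5$ ($b = 2 + 3 = 5$)
$c{\left(C \right)} = -3 + C^{2} + 4 C$
$S{\left(F \right)} = 2 F \left(5 + F\right)$ ($S{\left(F \right)} = \left(F + F\right) \left(F + 5\right) = 2 F \left(5 + F\right)$)
$34 + c{\left(-6 \right)} S{\left(5 \right)} = 34 + \left(-3 + \left(-6\right)^{2} + 4 \left(-6\right)\right) 2 \cdot 5 \left(5 + 5\right) = 34 + \left(-3 + 36 - 24\right) 2 \cdot 5 \cdot 10 = 34 + 9 \cdot 100 = 34 + 900 = 934$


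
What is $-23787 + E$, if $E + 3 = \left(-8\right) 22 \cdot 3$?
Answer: $-24318$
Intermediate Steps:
$E = -531$ ($E = -3 + \left(-8\right) 22 \cdot 3 = -3 - 528 = -531$)
$-23787 + E = -23787 - 531 = -24318$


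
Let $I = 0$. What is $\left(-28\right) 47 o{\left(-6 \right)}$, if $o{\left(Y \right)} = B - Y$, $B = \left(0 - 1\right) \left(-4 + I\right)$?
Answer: $-13160$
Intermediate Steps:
$B = 4$ ($B = \left(0 - 1\right) \left(-4 + 0\right) = \left(-1\right) \left(-4\right) = 4$)
$o{\left(Y \right)} = 4 - Y$
$\left(-28\right) 47 o{\left(-6 \right)} = \left(-28\right) 47 \left(4 - -6\right) = - 1316 \left(4 + 6\right) = \left(-1316\right) 10 = -13160$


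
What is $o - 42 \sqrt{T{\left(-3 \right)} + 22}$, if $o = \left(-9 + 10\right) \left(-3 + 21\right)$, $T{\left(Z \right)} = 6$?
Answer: $18 - 84 \sqrt{7} \approx -204.24$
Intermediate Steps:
$o = 18$ ($o = 1 \cdot 18 = 18$)
$o - 42 \sqrt{T{\left(-3 \right)} + 22} = 18 - 42 \sqrt{6 + 22} = 18 - 42 \sqrt{28} = 18 - 42 \cdot 2 \sqrt{7} = 18 - 84 \sqrt{7}$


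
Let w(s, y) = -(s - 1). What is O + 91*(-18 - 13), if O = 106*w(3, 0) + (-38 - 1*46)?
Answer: -3117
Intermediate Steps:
w(s, y) = 1 - s (w(s, y) = -(-1 + s) = 1 - s)
O = -296 (O = 106*(1 - 1*3) + (-38 - 1*46) = 106*(1 - 3) + (-38 - 46) = 106*(-2) - 84 = -212 - 84 = -296)
O + 91*(-18 - 13) = -296 + 91*(-18 - 13) = -296 + 91*(-31) = -296 - 2821 = -3117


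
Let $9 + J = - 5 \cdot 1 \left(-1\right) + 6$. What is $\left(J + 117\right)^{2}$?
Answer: $14161$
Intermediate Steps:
$J = 2$ ($J = -9 + \left(- 5 \cdot 1 \left(-1\right) + 6\right) = -9 + \left(\left(-5\right) \left(-1\right) + 6\right) = -9 + \left(5 + 6\right) = -9 + 11 = 2$)
$\left(J + 117\right)^{2} = \left(2 + 117\right)^{2} = 119^{2} = 14161$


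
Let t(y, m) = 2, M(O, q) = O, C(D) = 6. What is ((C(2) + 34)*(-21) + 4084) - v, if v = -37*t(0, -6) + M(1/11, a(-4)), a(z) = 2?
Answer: 36497/11 ≈ 3317.9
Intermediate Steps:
v = -813/11 (v = -37*2 + 1/11 = -74 + 1/11 = -813/11 ≈ -73.909)
((C(2) + 34)*(-21) + 4084) - v = ((6 + 34)*(-21) + 4084) - 1*(-813/11) = (40*(-21) + 4084) + 813/11 = (-840 + 4084) + 813/11 = 3244 + 813/11 = 36497/11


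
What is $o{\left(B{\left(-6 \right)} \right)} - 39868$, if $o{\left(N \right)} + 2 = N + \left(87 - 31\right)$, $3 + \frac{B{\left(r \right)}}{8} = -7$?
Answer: $-39894$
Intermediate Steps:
$B{\left(r \right)} = -80$ ($B{\left(r \right)} = -24 + 8 \left(-7\right) = -24 - 56 = -80$)
$o{\left(N \right)} = 54 + N$ ($o{\left(N \right)} = -2 + \left(N + \left(87 - 31\right)\right) = -2 + \left(N + 56\right) = -2 + \left(56 + N\right) = 54 + N$)
$o{\left(B{\left(-6 \right)} \right)} - 39868 = \left(54 - 80\right) - 39868 = -26 - 39868 = -39894$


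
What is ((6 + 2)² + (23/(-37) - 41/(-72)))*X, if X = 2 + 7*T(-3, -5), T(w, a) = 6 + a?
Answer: 170357/296 ≈ 575.53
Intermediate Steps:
X = 9 (X = 2 + 7*(6 - 5) = 2 + 7*1 = 2 + 7 = 9)
((6 + 2)² + (23/(-37) - 41/(-72)))*X = ((6 + 2)² + (23/(-37) - 41/(-72)))*9 = (8² + (23*(-1/37) - 41*(-1/72)))*9 = (64 + (-23/37 + 41/72))*9 = (64 - 139/2664)*9 = (170357/2664)*9 = 170357/296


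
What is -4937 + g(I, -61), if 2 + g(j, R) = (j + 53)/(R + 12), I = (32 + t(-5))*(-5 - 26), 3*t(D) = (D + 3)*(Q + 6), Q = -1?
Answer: -723526/147 ≈ -4921.9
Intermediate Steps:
t(D) = 5 + 5*D/3 (t(D) = ((D + 3)*(-1 + 6))/3 = ((3 + D)*5)/3 = (15 + 5*D)/3 = 5 + 5*D/3)
I = -2666/3 (I = (32 + (5 + (5/3)*(-5)))*(-5 - 26) = (32 + (5 - 25/3))*(-31) = (32 - 10/3)*(-31) = (86/3)*(-31) = -2666/3 ≈ -888.67)
g(j, R) = -2 + (53 + j)/(12 + R) (g(j, R) = -2 + (j + 53)/(R + 12) = -2 + (53 + j)/(12 + R))
-4937 + g(I, -61) = -4937 + (29 - 2666/3 - 2*(-61))/(12 - 61) = -4937 + (29 - 2666/3 + 122)/(-49) = -4937 - 1/49*(-2213/3) = -4937 + 2213/147 = -723526/147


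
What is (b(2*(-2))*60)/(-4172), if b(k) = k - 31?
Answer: 75/149 ≈ 0.50336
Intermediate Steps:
b(k) = -31 + k
(b(2*(-2))*60)/(-4172) = ((-31 + 2*(-2))*60)/(-4172) = ((-31 - 4)*60)*(-1/4172) = -35*60*(-1/4172) = -2100*(-1/4172) = 75/149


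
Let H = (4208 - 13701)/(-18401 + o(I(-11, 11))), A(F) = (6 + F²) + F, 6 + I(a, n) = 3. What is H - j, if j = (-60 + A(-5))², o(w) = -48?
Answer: -21317551/18449 ≈ -1155.5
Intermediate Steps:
I(a, n) = -3 (I(a, n) = -6 + 3 = -3)
A(F) = 6 + F + F²
H = 9493/18449 (H = (4208 - 13701)/(-18401 - 48) = -9493/(-18449) = -9493*(-1/18449) = 9493/18449 ≈ 0.51455)
j = 1156 (j = (-60 + (6 - 5 + (-5)²))² = (-60 + (6 - 5 + 25))² = (-60 + 26)² = (-34)² = 1156)
H - j = 9493/18449 - 1*1156 = 9493/18449 - 1156 = -21317551/18449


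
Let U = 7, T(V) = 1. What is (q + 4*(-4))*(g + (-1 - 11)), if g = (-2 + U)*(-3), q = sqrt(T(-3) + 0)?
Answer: 405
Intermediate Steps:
q = 1 (q = sqrt(1 + 0) = sqrt(1) = 1)
g = -15 (g = (-2 + 7)*(-3) = 5*(-3) = -15)
(q + 4*(-4))*(g + (-1 - 11)) = (1 + 4*(-4))*(-15 + (-1 - 11)) = (1 - 16)*(-15 - 12) = -15*(-27) = 405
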